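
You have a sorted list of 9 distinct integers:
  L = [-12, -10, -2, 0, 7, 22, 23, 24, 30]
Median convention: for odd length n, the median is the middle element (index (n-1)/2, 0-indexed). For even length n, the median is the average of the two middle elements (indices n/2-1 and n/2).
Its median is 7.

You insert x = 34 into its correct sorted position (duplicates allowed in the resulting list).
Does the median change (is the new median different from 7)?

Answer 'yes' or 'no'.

Old median = 7
Insert x = 34
New median = 29/2
Changed? yes

Answer: yes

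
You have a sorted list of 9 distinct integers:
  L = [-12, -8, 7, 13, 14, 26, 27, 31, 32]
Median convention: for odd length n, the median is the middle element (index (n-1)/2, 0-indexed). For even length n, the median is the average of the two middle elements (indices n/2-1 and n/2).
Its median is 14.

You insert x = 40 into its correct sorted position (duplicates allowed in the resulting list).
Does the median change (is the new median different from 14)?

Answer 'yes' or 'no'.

Answer: yes

Derivation:
Old median = 14
Insert x = 40
New median = 20
Changed? yes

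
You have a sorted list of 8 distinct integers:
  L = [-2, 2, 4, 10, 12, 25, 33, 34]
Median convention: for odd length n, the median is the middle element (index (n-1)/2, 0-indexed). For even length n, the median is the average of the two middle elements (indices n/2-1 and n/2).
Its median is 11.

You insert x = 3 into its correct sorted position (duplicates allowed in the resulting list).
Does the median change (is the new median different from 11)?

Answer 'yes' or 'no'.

Old median = 11
Insert x = 3
New median = 10
Changed? yes

Answer: yes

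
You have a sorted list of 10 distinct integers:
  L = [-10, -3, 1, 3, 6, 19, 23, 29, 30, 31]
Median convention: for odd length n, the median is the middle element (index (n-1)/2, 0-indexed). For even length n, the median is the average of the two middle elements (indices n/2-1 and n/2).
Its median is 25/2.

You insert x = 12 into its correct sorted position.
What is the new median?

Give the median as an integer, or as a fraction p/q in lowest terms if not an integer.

Answer: 12

Derivation:
Old list (sorted, length 10): [-10, -3, 1, 3, 6, 19, 23, 29, 30, 31]
Old median = 25/2
Insert x = 12
Old length even (10). Middle pair: indices 4,5 = 6,19.
New length odd (11). New median = single middle element.
x = 12: 5 elements are < x, 5 elements are > x.
New sorted list: [-10, -3, 1, 3, 6, 12, 19, 23, 29, 30, 31]
New median = 12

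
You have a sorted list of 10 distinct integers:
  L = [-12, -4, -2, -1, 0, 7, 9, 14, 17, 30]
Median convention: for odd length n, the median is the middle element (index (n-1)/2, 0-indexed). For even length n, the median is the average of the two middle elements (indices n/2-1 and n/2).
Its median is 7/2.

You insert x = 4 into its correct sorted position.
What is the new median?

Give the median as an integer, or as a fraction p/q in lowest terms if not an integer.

Answer: 4

Derivation:
Old list (sorted, length 10): [-12, -4, -2, -1, 0, 7, 9, 14, 17, 30]
Old median = 7/2
Insert x = 4
Old length even (10). Middle pair: indices 4,5 = 0,7.
New length odd (11). New median = single middle element.
x = 4: 5 elements are < x, 5 elements are > x.
New sorted list: [-12, -4, -2, -1, 0, 4, 7, 9, 14, 17, 30]
New median = 4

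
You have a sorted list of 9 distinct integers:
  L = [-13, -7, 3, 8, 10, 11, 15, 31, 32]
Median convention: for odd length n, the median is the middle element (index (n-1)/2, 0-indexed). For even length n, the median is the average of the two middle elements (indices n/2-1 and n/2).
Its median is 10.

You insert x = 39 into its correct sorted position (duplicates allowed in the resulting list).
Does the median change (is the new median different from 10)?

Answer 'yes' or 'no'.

Answer: yes

Derivation:
Old median = 10
Insert x = 39
New median = 21/2
Changed? yes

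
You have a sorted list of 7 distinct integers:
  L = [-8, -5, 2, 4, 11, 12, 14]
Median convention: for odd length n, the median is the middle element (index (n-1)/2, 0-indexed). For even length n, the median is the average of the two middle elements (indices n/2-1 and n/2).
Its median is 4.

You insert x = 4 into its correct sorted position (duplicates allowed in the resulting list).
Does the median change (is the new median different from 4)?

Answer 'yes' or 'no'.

Old median = 4
Insert x = 4
New median = 4
Changed? no

Answer: no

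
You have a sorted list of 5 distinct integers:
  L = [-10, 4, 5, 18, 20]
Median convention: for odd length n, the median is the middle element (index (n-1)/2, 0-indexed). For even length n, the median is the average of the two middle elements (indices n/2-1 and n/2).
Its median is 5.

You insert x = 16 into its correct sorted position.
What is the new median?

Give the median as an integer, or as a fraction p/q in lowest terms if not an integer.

Answer: 21/2

Derivation:
Old list (sorted, length 5): [-10, 4, 5, 18, 20]
Old median = 5
Insert x = 16
Old length odd (5). Middle was index 2 = 5.
New length even (6). New median = avg of two middle elements.
x = 16: 3 elements are < x, 2 elements are > x.
New sorted list: [-10, 4, 5, 16, 18, 20]
New median = 21/2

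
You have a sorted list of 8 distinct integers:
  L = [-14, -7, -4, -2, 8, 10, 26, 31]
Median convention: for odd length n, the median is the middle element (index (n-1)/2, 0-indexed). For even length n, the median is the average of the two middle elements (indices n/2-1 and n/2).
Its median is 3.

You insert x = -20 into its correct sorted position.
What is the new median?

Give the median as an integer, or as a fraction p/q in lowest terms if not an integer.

Answer: -2

Derivation:
Old list (sorted, length 8): [-14, -7, -4, -2, 8, 10, 26, 31]
Old median = 3
Insert x = -20
Old length even (8). Middle pair: indices 3,4 = -2,8.
New length odd (9). New median = single middle element.
x = -20: 0 elements are < x, 8 elements are > x.
New sorted list: [-20, -14, -7, -4, -2, 8, 10, 26, 31]
New median = -2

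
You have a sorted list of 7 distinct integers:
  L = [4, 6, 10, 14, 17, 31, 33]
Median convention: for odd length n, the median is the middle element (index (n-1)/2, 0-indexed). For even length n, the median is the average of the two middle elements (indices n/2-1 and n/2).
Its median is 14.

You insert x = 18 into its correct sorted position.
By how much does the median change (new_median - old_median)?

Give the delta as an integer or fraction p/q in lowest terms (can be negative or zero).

Old median = 14
After inserting x = 18: new sorted = [4, 6, 10, 14, 17, 18, 31, 33]
New median = 31/2
Delta = 31/2 - 14 = 3/2

Answer: 3/2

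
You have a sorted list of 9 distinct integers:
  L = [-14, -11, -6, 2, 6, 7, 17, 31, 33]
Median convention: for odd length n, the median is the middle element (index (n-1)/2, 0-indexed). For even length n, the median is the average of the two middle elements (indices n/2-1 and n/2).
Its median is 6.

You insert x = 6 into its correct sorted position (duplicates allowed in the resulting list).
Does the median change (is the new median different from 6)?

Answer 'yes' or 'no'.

Answer: no

Derivation:
Old median = 6
Insert x = 6
New median = 6
Changed? no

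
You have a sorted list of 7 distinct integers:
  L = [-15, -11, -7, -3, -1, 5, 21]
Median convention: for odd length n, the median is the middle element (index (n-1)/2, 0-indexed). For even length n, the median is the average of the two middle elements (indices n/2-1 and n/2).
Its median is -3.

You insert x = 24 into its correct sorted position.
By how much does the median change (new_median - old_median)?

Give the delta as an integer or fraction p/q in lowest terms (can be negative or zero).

Old median = -3
After inserting x = 24: new sorted = [-15, -11, -7, -3, -1, 5, 21, 24]
New median = -2
Delta = -2 - -3 = 1

Answer: 1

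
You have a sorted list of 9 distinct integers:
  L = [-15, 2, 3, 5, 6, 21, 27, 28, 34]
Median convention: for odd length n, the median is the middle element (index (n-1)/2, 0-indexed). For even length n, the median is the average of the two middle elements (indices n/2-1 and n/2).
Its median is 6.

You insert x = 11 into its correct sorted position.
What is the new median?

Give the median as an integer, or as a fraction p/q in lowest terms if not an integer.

Answer: 17/2

Derivation:
Old list (sorted, length 9): [-15, 2, 3, 5, 6, 21, 27, 28, 34]
Old median = 6
Insert x = 11
Old length odd (9). Middle was index 4 = 6.
New length even (10). New median = avg of two middle elements.
x = 11: 5 elements are < x, 4 elements are > x.
New sorted list: [-15, 2, 3, 5, 6, 11, 21, 27, 28, 34]
New median = 17/2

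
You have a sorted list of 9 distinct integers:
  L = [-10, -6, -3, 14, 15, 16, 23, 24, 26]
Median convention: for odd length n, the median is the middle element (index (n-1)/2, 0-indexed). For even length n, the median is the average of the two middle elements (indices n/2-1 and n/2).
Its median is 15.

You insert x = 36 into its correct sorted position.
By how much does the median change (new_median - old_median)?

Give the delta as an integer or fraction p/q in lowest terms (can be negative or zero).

Old median = 15
After inserting x = 36: new sorted = [-10, -6, -3, 14, 15, 16, 23, 24, 26, 36]
New median = 31/2
Delta = 31/2 - 15 = 1/2

Answer: 1/2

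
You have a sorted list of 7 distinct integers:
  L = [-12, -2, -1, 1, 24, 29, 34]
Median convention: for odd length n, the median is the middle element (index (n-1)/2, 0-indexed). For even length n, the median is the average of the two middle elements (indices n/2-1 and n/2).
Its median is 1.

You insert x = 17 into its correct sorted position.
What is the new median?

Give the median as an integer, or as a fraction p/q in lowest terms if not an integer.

Old list (sorted, length 7): [-12, -2, -1, 1, 24, 29, 34]
Old median = 1
Insert x = 17
Old length odd (7). Middle was index 3 = 1.
New length even (8). New median = avg of two middle elements.
x = 17: 4 elements are < x, 3 elements are > x.
New sorted list: [-12, -2, -1, 1, 17, 24, 29, 34]
New median = 9

Answer: 9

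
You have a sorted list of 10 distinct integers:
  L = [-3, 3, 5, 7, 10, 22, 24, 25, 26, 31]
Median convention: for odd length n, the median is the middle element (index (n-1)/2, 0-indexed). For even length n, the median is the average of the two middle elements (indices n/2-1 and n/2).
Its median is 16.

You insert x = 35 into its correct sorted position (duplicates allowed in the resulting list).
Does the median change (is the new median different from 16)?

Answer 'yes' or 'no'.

Old median = 16
Insert x = 35
New median = 22
Changed? yes

Answer: yes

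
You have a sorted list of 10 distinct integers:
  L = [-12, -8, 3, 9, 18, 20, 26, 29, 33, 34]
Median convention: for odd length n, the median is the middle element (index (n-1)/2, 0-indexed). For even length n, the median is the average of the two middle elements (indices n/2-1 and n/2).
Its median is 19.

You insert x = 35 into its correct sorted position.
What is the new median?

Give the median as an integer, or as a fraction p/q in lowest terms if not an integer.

Answer: 20

Derivation:
Old list (sorted, length 10): [-12, -8, 3, 9, 18, 20, 26, 29, 33, 34]
Old median = 19
Insert x = 35
Old length even (10). Middle pair: indices 4,5 = 18,20.
New length odd (11). New median = single middle element.
x = 35: 10 elements are < x, 0 elements are > x.
New sorted list: [-12, -8, 3, 9, 18, 20, 26, 29, 33, 34, 35]
New median = 20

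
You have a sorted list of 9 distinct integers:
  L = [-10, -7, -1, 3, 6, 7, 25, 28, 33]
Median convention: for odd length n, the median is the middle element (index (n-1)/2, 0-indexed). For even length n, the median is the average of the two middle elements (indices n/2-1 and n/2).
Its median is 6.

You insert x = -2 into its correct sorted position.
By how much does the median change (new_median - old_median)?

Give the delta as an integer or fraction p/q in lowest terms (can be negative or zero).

Answer: -3/2

Derivation:
Old median = 6
After inserting x = -2: new sorted = [-10, -7, -2, -1, 3, 6, 7, 25, 28, 33]
New median = 9/2
Delta = 9/2 - 6 = -3/2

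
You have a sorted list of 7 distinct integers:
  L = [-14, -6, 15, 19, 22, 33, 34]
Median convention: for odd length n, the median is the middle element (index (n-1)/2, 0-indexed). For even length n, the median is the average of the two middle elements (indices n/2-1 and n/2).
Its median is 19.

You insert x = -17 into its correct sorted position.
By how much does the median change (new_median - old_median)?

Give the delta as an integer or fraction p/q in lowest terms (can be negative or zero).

Answer: -2

Derivation:
Old median = 19
After inserting x = -17: new sorted = [-17, -14, -6, 15, 19, 22, 33, 34]
New median = 17
Delta = 17 - 19 = -2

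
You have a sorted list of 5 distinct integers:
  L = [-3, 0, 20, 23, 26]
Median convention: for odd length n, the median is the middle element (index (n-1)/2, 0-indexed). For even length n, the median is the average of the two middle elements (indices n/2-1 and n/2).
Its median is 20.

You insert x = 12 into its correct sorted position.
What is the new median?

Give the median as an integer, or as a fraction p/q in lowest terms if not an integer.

Answer: 16

Derivation:
Old list (sorted, length 5): [-3, 0, 20, 23, 26]
Old median = 20
Insert x = 12
Old length odd (5). Middle was index 2 = 20.
New length even (6). New median = avg of two middle elements.
x = 12: 2 elements are < x, 3 elements are > x.
New sorted list: [-3, 0, 12, 20, 23, 26]
New median = 16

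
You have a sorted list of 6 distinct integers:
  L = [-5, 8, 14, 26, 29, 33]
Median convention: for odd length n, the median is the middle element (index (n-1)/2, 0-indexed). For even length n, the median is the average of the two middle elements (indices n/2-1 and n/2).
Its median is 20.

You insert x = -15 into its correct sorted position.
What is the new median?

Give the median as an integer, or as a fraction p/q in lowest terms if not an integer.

Answer: 14

Derivation:
Old list (sorted, length 6): [-5, 8, 14, 26, 29, 33]
Old median = 20
Insert x = -15
Old length even (6). Middle pair: indices 2,3 = 14,26.
New length odd (7). New median = single middle element.
x = -15: 0 elements are < x, 6 elements are > x.
New sorted list: [-15, -5, 8, 14, 26, 29, 33]
New median = 14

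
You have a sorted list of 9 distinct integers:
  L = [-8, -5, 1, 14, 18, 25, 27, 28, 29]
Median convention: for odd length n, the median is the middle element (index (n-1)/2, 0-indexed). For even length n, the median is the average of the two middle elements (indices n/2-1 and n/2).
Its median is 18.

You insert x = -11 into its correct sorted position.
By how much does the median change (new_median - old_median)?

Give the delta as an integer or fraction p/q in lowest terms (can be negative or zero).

Answer: -2

Derivation:
Old median = 18
After inserting x = -11: new sorted = [-11, -8, -5, 1, 14, 18, 25, 27, 28, 29]
New median = 16
Delta = 16 - 18 = -2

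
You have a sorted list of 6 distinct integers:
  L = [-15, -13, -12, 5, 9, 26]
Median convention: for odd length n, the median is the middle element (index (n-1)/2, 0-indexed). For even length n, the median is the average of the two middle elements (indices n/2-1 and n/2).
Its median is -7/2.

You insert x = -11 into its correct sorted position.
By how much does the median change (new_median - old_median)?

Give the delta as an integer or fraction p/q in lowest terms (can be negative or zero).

Answer: -15/2

Derivation:
Old median = -7/2
After inserting x = -11: new sorted = [-15, -13, -12, -11, 5, 9, 26]
New median = -11
Delta = -11 - -7/2 = -15/2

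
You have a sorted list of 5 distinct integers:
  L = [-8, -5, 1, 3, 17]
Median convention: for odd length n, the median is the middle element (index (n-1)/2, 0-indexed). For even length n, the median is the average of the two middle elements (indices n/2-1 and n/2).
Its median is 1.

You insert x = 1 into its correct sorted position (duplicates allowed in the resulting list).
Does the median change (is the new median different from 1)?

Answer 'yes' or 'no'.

Answer: no

Derivation:
Old median = 1
Insert x = 1
New median = 1
Changed? no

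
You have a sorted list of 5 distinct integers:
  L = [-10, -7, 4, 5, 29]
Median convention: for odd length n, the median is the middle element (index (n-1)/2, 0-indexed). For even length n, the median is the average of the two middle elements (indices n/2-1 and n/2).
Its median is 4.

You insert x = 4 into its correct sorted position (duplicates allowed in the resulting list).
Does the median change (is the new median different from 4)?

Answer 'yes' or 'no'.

Old median = 4
Insert x = 4
New median = 4
Changed? no

Answer: no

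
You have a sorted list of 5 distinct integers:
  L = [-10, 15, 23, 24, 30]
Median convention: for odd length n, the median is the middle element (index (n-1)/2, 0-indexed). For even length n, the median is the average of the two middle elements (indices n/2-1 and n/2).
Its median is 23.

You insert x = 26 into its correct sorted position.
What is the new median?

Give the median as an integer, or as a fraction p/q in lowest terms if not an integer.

Answer: 47/2

Derivation:
Old list (sorted, length 5): [-10, 15, 23, 24, 30]
Old median = 23
Insert x = 26
Old length odd (5). Middle was index 2 = 23.
New length even (6). New median = avg of two middle elements.
x = 26: 4 elements are < x, 1 elements are > x.
New sorted list: [-10, 15, 23, 24, 26, 30]
New median = 47/2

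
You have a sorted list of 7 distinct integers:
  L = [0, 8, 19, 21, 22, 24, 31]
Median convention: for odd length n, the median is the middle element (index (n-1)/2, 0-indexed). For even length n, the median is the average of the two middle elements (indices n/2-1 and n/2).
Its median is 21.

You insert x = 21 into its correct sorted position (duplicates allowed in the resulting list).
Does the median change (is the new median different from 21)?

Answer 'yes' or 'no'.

Old median = 21
Insert x = 21
New median = 21
Changed? no

Answer: no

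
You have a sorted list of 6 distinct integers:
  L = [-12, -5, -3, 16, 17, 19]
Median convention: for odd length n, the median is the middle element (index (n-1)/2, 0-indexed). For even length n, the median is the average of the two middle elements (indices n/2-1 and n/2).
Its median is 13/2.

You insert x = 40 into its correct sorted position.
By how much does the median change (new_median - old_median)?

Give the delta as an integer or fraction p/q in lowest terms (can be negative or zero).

Answer: 19/2

Derivation:
Old median = 13/2
After inserting x = 40: new sorted = [-12, -5, -3, 16, 17, 19, 40]
New median = 16
Delta = 16 - 13/2 = 19/2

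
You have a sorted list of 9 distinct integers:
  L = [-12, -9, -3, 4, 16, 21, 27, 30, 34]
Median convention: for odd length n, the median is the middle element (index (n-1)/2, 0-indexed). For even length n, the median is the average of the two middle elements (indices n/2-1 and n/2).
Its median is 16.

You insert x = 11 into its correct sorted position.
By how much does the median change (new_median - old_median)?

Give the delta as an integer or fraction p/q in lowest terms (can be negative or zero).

Answer: -5/2

Derivation:
Old median = 16
After inserting x = 11: new sorted = [-12, -9, -3, 4, 11, 16, 21, 27, 30, 34]
New median = 27/2
Delta = 27/2 - 16 = -5/2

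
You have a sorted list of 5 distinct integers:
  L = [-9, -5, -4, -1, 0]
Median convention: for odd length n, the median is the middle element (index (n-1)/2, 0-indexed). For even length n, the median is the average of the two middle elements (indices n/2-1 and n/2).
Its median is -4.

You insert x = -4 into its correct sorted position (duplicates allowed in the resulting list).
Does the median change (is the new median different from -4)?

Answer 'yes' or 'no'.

Old median = -4
Insert x = -4
New median = -4
Changed? no

Answer: no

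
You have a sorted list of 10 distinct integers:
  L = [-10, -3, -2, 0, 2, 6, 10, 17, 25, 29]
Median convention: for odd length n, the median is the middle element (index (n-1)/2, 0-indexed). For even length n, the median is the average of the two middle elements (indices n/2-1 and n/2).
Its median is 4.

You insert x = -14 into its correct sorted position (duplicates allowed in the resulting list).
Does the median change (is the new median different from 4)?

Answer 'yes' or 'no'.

Old median = 4
Insert x = -14
New median = 2
Changed? yes

Answer: yes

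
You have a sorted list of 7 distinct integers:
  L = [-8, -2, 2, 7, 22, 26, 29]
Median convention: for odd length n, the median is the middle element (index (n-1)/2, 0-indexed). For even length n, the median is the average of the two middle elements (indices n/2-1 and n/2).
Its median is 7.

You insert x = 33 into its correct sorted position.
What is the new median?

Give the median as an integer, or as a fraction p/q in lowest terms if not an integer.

Answer: 29/2

Derivation:
Old list (sorted, length 7): [-8, -2, 2, 7, 22, 26, 29]
Old median = 7
Insert x = 33
Old length odd (7). Middle was index 3 = 7.
New length even (8). New median = avg of two middle elements.
x = 33: 7 elements are < x, 0 elements are > x.
New sorted list: [-8, -2, 2, 7, 22, 26, 29, 33]
New median = 29/2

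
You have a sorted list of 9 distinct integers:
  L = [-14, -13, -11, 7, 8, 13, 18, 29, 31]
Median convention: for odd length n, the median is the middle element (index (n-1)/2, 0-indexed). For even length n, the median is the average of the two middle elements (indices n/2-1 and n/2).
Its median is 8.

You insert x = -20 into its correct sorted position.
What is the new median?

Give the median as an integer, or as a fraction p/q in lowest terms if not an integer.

Old list (sorted, length 9): [-14, -13, -11, 7, 8, 13, 18, 29, 31]
Old median = 8
Insert x = -20
Old length odd (9). Middle was index 4 = 8.
New length even (10). New median = avg of two middle elements.
x = -20: 0 elements are < x, 9 elements are > x.
New sorted list: [-20, -14, -13, -11, 7, 8, 13, 18, 29, 31]
New median = 15/2

Answer: 15/2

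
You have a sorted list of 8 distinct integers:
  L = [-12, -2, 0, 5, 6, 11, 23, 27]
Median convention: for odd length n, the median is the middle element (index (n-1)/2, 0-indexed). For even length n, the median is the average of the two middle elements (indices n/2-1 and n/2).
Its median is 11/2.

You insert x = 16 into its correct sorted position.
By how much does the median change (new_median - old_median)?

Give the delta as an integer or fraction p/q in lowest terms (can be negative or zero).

Answer: 1/2

Derivation:
Old median = 11/2
After inserting x = 16: new sorted = [-12, -2, 0, 5, 6, 11, 16, 23, 27]
New median = 6
Delta = 6 - 11/2 = 1/2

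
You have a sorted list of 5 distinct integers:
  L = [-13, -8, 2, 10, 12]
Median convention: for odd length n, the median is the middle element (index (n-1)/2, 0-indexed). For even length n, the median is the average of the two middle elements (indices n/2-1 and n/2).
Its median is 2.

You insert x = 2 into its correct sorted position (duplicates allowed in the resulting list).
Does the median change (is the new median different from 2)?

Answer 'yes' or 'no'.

Old median = 2
Insert x = 2
New median = 2
Changed? no

Answer: no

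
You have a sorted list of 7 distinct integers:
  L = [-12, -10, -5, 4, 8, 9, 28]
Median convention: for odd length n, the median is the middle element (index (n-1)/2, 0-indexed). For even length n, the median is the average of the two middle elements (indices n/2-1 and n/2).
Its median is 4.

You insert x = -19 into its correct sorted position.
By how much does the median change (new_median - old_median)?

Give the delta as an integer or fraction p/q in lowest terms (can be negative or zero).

Old median = 4
After inserting x = -19: new sorted = [-19, -12, -10, -5, 4, 8, 9, 28]
New median = -1/2
Delta = -1/2 - 4 = -9/2

Answer: -9/2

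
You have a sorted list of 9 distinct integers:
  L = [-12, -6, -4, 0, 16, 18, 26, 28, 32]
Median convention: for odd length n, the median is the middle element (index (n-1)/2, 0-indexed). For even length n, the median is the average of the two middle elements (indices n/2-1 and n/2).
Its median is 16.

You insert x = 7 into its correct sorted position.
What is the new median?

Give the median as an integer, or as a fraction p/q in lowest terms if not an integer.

Old list (sorted, length 9): [-12, -6, -4, 0, 16, 18, 26, 28, 32]
Old median = 16
Insert x = 7
Old length odd (9). Middle was index 4 = 16.
New length even (10). New median = avg of two middle elements.
x = 7: 4 elements are < x, 5 elements are > x.
New sorted list: [-12, -6, -4, 0, 7, 16, 18, 26, 28, 32]
New median = 23/2

Answer: 23/2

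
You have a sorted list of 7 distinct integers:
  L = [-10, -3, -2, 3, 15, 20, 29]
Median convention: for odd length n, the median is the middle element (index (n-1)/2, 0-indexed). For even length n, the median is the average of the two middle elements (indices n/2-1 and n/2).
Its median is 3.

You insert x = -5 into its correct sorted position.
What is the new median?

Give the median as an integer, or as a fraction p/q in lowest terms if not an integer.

Old list (sorted, length 7): [-10, -3, -2, 3, 15, 20, 29]
Old median = 3
Insert x = -5
Old length odd (7). Middle was index 3 = 3.
New length even (8). New median = avg of two middle elements.
x = -5: 1 elements are < x, 6 elements are > x.
New sorted list: [-10, -5, -3, -2, 3, 15, 20, 29]
New median = 1/2

Answer: 1/2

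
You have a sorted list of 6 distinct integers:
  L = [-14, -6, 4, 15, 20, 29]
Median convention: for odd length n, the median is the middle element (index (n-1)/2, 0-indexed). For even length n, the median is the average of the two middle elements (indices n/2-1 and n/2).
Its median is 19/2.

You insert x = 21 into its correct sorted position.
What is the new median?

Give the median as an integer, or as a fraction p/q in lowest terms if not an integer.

Answer: 15

Derivation:
Old list (sorted, length 6): [-14, -6, 4, 15, 20, 29]
Old median = 19/2
Insert x = 21
Old length even (6). Middle pair: indices 2,3 = 4,15.
New length odd (7). New median = single middle element.
x = 21: 5 elements are < x, 1 elements are > x.
New sorted list: [-14, -6, 4, 15, 20, 21, 29]
New median = 15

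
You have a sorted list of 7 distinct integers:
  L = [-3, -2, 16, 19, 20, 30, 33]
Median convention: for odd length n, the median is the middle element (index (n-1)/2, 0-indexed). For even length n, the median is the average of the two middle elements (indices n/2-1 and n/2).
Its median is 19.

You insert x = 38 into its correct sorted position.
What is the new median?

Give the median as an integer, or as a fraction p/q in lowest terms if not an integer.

Old list (sorted, length 7): [-3, -2, 16, 19, 20, 30, 33]
Old median = 19
Insert x = 38
Old length odd (7). Middle was index 3 = 19.
New length even (8). New median = avg of two middle elements.
x = 38: 7 elements are < x, 0 elements are > x.
New sorted list: [-3, -2, 16, 19, 20, 30, 33, 38]
New median = 39/2

Answer: 39/2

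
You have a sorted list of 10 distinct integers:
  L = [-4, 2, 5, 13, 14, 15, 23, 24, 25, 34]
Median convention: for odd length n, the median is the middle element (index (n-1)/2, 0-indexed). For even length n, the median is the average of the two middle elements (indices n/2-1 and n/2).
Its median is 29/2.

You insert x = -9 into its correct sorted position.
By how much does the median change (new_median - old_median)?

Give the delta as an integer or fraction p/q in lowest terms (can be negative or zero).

Answer: -1/2

Derivation:
Old median = 29/2
After inserting x = -9: new sorted = [-9, -4, 2, 5, 13, 14, 15, 23, 24, 25, 34]
New median = 14
Delta = 14 - 29/2 = -1/2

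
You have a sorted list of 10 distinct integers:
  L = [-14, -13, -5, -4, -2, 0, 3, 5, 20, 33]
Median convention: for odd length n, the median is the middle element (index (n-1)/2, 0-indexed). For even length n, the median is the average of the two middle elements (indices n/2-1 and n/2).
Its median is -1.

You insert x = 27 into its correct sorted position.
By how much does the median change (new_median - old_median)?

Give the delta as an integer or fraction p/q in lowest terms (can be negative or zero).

Answer: 1

Derivation:
Old median = -1
After inserting x = 27: new sorted = [-14, -13, -5, -4, -2, 0, 3, 5, 20, 27, 33]
New median = 0
Delta = 0 - -1 = 1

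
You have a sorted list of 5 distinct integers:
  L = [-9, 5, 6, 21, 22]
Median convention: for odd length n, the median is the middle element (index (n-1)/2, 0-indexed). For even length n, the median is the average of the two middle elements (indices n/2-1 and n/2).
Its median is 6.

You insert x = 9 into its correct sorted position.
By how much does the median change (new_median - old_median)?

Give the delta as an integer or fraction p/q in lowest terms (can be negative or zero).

Answer: 3/2

Derivation:
Old median = 6
After inserting x = 9: new sorted = [-9, 5, 6, 9, 21, 22]
New median = 15/2
Delta = 15/2 - 6 = 3/2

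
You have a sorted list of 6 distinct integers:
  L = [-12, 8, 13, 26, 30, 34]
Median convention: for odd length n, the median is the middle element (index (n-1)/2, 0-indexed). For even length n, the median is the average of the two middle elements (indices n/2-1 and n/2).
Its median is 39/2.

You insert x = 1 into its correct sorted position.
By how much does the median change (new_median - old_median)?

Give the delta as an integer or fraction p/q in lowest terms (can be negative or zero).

Old median = 39/2
After inserting x = 1: new sorted = [-12, 1, 8, 13, 26, 30, 34]
New median = 13
Delta = 13 - 39/2 = -13/2

Answer: -13/2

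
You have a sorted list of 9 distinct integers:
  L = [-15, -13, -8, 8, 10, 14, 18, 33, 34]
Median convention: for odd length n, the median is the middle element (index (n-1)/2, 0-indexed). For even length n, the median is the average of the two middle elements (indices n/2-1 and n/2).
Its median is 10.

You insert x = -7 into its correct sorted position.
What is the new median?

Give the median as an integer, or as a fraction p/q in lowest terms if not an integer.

Old list (sorted, length 9): [-15, -13, -8, 8, 10, 14, 18, 33, 34]
Old median = 10
Insert x = -7
Old length odd (9). Middle was index 4 = 10.
New length even (10). New median = avg of two middle elements.
x = -7: 3 elements are < x, 6 elements are > x.
New sorted list: [-15, -13, -8, -7, 8, 10, 14, 18, 33, 34]
New median = 9

Answer: 9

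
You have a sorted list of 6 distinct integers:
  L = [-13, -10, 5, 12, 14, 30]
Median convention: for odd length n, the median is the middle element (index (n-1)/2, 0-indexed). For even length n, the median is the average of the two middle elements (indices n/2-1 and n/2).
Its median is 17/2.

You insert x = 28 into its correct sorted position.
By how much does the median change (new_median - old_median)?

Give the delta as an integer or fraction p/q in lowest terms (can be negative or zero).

Answer: 7/2

Derivation:
Old median = 17/2
After inserting x = 28: new sorted = [-13, -10, 5, 12, 14, 28, 30]
New median = 12
Delta = 12 - 17/2 = 7/2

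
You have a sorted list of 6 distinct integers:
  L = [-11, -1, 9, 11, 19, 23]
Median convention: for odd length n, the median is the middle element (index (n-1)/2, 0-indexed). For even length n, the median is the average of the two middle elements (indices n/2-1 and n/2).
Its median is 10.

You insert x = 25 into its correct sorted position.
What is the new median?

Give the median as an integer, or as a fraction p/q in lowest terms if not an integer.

Old list (sorted, length 6): [-11, -1, 9, 11, 19, 23]
Old median = 10
Insert x = 25
Old length even (6). Middle pair: indices 2,3 = 9,11.
New length odd (7). New median = single middle element.
x = 25: 6 elements are < x, 0 elements are > x.
New sorted list: [-11, -1, 9, 11, 19, 23, 25]
New median = 11

Answer: 11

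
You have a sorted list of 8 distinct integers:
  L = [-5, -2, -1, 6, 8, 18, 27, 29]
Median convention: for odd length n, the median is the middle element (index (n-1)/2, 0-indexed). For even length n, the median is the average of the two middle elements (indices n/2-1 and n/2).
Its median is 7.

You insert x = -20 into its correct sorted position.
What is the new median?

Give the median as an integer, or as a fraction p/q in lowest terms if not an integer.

Answer: 6

Derivation:
Old list (sorted, length 8): [-5, -2, -1, 6, 8, 18, 27, 29]
Old median = 7
Insert x = -20
Old length even (8). Middle pair: indices 3,4 = 6,8.
New length odd (9). New median = single middle element.
x = -20: 0 elements are < x, 8 elements are > x.
New sorted list: [-20, -5, -2, -1, 6, 8, 18, 27, 29]
New median = 6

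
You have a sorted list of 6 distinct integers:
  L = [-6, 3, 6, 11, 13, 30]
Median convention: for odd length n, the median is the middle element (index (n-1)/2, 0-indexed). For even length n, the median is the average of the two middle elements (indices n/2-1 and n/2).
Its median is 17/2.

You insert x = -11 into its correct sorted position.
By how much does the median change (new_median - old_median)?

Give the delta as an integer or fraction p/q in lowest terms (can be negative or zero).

Answer: -5/2

Derivation:
Old median = 17/2
After inserting x = -11: new sorted = [-11, -6, 3, 6, 11, 13, 30]
New median = 6
Delta = 6 - 17/2 = -5/2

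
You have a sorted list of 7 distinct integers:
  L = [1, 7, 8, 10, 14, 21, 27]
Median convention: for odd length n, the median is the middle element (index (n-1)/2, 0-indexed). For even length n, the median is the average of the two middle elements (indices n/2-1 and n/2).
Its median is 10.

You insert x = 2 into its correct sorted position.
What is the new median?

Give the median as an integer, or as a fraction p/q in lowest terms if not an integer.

Old list (sorted, length 7): [1, 7, 8, 10, 14, 21, 27]
Old median = 10
Insert x = 2
Old length odd (7). Middle was index 3 = 10.
New length even (8). New median = avg of two middle elements.
x = 2: 1 elements are < x, 6 elements are > x.
New sorted list: [1, 2, 7, 8, 10, 14, 21, 27]
New median = 9

Answer: 9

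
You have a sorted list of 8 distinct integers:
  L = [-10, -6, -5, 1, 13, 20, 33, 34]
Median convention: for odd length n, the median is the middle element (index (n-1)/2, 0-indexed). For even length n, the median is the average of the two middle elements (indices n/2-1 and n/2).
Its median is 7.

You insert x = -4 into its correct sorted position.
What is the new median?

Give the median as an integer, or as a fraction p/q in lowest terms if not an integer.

Old list (sorted, length 8): [-10, -6, -5, 1, 13, 20, 33, 34]
Old median = 7
Insert x = -4
Old length even (8). Middle pair: indices 3,4 = 1,13.
New length odd (9). New median = single middle element.
x = -4: 3 elements are < x, 5 elements are > x.
New sorted list: [-10, -6, -5, -4, 1, 13, 20, 33, 34]
New median = 1

Answer: 1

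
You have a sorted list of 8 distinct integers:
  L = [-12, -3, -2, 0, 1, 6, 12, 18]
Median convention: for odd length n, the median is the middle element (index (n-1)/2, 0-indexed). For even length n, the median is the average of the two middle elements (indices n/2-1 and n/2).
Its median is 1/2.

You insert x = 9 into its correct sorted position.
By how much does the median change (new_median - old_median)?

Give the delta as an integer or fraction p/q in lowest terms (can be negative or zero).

Old median = 1/2
After inserting x = 9: new sorted = [-12, -3, -2, 0, 1, 6, 9, 12, 18]
New median = 1
Delta = 1 - 1/2 = 1/2

Answer: 1/2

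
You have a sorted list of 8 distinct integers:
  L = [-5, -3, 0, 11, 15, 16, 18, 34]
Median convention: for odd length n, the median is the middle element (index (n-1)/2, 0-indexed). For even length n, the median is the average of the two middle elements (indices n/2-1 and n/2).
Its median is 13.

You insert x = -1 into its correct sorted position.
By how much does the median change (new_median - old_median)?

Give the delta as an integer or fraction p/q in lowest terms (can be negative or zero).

Old median = 13
After inserting x = -1: new sorted = [-5, -3, -1, 0, 11, 15, 16, 18, 34]
New median = 11
Delta = 11 - 13 = -2

Answer: -2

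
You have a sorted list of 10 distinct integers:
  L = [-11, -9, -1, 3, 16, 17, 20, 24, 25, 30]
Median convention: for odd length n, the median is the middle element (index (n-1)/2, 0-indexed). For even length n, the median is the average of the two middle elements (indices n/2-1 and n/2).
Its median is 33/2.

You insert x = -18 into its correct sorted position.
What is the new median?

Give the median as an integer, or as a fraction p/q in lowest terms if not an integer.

Old list (sorted, length 10): [-11, -9, -1, 3, 16, 17, 20, 24, 25, 30]
Old median = 33/2
Insert x = -18
Old length even (10). Middle pair: indices 4,5 = 16,17.
New length odd (11). New median = single middle element.
x = -18: 0 elements are < x, 10 elements are > x.
New sorted list: [-18, -11, -9, -1, 3, 16, 17, 20, 24, 25, 30]
New median = 16

Answer: 16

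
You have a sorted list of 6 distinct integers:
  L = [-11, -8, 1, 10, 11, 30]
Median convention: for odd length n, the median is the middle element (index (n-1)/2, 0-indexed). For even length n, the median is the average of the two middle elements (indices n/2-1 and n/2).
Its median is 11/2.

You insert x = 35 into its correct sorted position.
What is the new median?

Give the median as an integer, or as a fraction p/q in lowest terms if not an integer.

Answer: 10

Derivation:
Old list (sorted, length 6): [-11, -8, 1, 10, 11, 30]
Old median = 11/2
Insert x = 35
Old length even (6). Middle pair: indices 2,3 = 1,10.
New length odd (7). New median = single middle element.
x = 35: 6 elements are < x, 0 elements are > x.
New sorted list: [-11, -8, 1, 10, 11, 30, 35]
New median = 10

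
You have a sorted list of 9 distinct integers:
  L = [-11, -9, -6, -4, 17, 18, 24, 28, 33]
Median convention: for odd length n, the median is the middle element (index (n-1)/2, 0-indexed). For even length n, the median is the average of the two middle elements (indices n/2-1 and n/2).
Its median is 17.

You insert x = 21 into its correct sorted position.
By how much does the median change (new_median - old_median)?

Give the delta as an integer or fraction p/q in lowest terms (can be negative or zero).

Answer: 1/2

Derivation:
Old median = 17
After inserting x = 21: new sorted = [-11, -9, -6, -4, 17, 18, 21, 24, 28, 33]
New median = 35/2
Delta = 35/2 - 17 = 1/2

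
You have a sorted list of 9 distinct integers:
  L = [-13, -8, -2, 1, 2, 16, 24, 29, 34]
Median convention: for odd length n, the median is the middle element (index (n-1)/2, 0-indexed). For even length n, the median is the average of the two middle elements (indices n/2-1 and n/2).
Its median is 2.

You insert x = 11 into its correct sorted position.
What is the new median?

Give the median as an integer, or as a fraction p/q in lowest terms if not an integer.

Answer: 13/2

Derivation:
Old list (sorted, length 9): [-13, -8, -2, 1, 2, 16, 24, 29, 34]
Old median = 2
Insert x = 11
Old length odd (9). Middle was index 4 = 2.
New length even (10). New median = avg of two middle elements.
x = 11: 5 elements are < x, 4 elements are > x.
New sorted list: [-13, -8, -2, 1, 2, 11, 16, 24, 29, 34]
New median = 13/2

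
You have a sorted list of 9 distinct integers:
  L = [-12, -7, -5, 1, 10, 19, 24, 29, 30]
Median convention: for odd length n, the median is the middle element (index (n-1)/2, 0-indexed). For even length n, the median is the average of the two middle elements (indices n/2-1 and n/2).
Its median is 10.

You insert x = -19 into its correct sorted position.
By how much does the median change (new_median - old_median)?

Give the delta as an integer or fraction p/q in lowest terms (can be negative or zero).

Answer: -9/2

Derivation:
Old median = 10
After inserting x = -19: new sorted = [-19, -12, -7, -5, 1, 10, 19, 24, 29, 30]
New median = 11/2
Delta = 11/2 - 10 = -9/2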